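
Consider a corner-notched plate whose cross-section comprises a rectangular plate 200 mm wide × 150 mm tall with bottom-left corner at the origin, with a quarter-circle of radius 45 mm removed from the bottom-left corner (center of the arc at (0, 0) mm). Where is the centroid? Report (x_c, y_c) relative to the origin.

x_c = 104.53 mm, y_c = 78.13 mm

Part | A | x̄ᵢ | ȳᵢ | A·x̄ᵢ | A·ȳᵢ
plate | 30000.00 | 100.00 | 75.00 | 3000000.00 | 2250000.00
removed quarter-circle | -1590.43 | 19.10 | 19.10 | -30375.00 | -30375.00
Σ | 28409.57 |  |  | 2969625.00 | 2219625.00
x_c = 2969625.00 / 28409.57 = 104.53 mm
y_c = 2219625.00 / 28409.57 = 78.13 mm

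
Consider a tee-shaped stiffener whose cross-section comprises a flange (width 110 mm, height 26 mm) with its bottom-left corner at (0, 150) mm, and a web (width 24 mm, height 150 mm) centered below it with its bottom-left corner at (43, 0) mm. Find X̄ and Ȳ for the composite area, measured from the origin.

X̄ = 55.00 mm, Ȳ = 113.96 mm

web: A = 24 × 150 = 3600.00, centroid at (55.00, 75.00).
flange: A = 110 × 26 = 2860.00, centroid at (55.00, 163.00).
ΣA = 6460.00 mm²
ΣAX̄ = (3600.00)(55.00) + (2860.00)(55.00) = 355300.00 mm³
ΣAȲ = (3600.00)(75.00) + (2860.00)(163.00) = 736180.00 mm³
X̄ = 355300.00 / 6460.00 = 55.00 mm
Ȳ = 736180.00 / 6460.00 = 113.96 mm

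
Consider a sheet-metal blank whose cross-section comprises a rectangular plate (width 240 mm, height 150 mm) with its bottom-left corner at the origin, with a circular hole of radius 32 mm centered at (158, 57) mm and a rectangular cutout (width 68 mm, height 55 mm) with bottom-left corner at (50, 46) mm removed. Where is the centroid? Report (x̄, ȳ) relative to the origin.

plate: A = 240 × 150 = 36000.00, centroid at (120.00, 75.00).
hole 1: A = −π·32² = -3216.99, centroid at (158.00, 57.00).
hole 2: A = −(68 × 55) = -3740.00, centroid at (84.00, 73.50).
ΣA = 29043.01 mm²
ΣAx̄ = (36000.00)(120.00) + (-3216.99)(158.00) + (-3740.00)(84.00) = 3497555.44 mm³
ΣAȳ = (36000.00)(75.00) + (-3216.99)(57.00) + (-3740.00)(73.50) = 2241741.52 mm³
x̄ = 3497555.44 / 29043.01 = 120.43 mm
ȳ = 2241741.52 / 29043.01 = 77.19 mm

x̄ = 120.43 mm, ȳ = 77.19 mm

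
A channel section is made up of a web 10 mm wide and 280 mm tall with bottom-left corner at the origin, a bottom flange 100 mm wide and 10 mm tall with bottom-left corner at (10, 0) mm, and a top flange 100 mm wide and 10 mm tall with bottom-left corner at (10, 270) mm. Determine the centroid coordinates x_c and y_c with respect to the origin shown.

web: A = 10 × 280 = 2800.00, centroid at (5.00, 140.00).
bottom flange: A = 100 × 10 = 1000.00, centroid at (60.00, 5.00).
top flange: A = 100 × 10 = 1000.00, centroid at (60.00, 275.00).
ΣA = 4800.00 mm²
ΣAx_c = (2800.00)(5.00) + (1000.00)(60.00) + (1000.00)(60.00) = 134000.00 mm³
ΣAy_c = (2800.00)(140.00) + (1000.00)(5.00) + (1000.00)(275.00) = 672000.00 mm³
x_c = 134000.00 / 4800.00 = 27.92 mm
y_c = 672000.00 / 4800.00 = 140.00 mm

x_c = 27.92 mm, y_c = 140.00 mm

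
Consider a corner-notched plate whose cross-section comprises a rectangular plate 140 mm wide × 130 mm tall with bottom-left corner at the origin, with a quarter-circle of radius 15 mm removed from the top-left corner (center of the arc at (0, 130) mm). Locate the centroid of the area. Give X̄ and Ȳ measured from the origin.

plate: A = 140 × 130 = 18200.00, centroid at (70.00, 65.00).
removed quarter-circle: A = −¼π·15² = -176.71, centroid at (6.37, 123.63).
ΣA = 18023.29 mm², ΣAX̄ = 1272875.00 mm³, ΣAȲ = 1161152.10 mm³.
X̄ = 1272875.00/18023.29 = 70.62 mm; Ȳ = 1161152.10/18023.29 = 64.43 mm.

X̄ = 70.62 mm, Ȳ = 64.43 mm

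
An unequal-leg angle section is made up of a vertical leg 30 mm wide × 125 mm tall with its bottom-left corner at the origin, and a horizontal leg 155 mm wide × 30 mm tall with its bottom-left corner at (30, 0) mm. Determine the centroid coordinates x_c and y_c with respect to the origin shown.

vertical leg: A = 30 × 125 = 3750.00, centroid at (15.00, 62.50).
horizontal leg: A = 155 × 30 = 4650.00, centroid at (107.50, 15.00).
ΣA = 8400.00 mm², ΣAx_c = 556125.00 mm³, ΣAy_c = 304125.00 mm³.
x_c = 556125.00/8400.00 = 66.21 mm; y_c = 304125.00/8400.00 = 36.21 mm.

x_c = 66.21 mm, y_c = 36.21 mm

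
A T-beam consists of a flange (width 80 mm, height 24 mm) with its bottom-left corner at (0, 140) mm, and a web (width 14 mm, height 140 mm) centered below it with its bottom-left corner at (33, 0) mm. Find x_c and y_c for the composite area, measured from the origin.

web: A = 14 × 140 = 1960.00, centroid at (40.00, 70.00).
flange: A = 80 × 24 = 1920.00, centroid at (40.00, 152.00).
ΣA = 3880.00 mm², ΣAx_c = 155200.00 mm³, ΣAy_c = 429040.00 mm³.
x_c = 155200.00/3880.00 = 40.00 mm; y_c = 429040.00/3880.00 = 110.58 mm.

x_c = 40.00 mm, y_c = 110.58 mm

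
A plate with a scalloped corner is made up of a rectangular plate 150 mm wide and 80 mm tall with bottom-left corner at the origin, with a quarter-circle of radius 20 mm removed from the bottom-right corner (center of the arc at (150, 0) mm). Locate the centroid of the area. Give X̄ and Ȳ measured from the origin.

X̄ = 73.21 mm, Ȳ = 40.85 mm

plate: A = 150 × 80 = 12000.00, centroid at (75.00, 40.00).
removed quarter-circle: A = −¼π·20² = -314.16, centroid at (141.51, 8.49).
ΣA = 11685.84 mm², ΣAX̄ = 855542.78 mm³, ΣAȲ = 477333.33 mm³.
X̄ = 855542.78/11685.84 = 73.21 mm; Ȳ = 477333.33/11685.84 = 40.85 mm.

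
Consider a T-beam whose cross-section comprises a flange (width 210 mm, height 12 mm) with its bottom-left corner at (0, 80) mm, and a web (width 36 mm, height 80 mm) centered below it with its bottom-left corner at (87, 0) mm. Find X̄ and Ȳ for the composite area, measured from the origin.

web: A = 36 × 80 = 2880.00, centroid at (105.00, 40.00).
flange: A = 210 × 12 = 2520.00, centroid at (105.00, 86.00).
ΣA = 5400.00 mm², ΣAX̄ = 567000.00 mm³, ΣAȲ = 331920.00 mm³.
X̄ = 567000.00/5400.00 = 105.00 mm; Ȳ = 331920.00/5400.00 = 61.47 mm.

X̄ = 105.00 mm, Ȳ = 61.47 mm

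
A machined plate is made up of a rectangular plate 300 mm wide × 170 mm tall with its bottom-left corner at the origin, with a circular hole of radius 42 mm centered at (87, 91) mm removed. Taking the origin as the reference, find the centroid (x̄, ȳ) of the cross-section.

Part | A | x̄ᵢ | ȳᵢ | A·x̄ᵢ | A·ȳᵢ
plate | 51000.00 | 150.00 | 85.00 | 7650000.00 | 4335000.00
hole | -5541.77 | 87.00 | 91.00 | -482133.94 | -504301.02
Σ | 45458.23 |  |  | 7167866.06 | 3830698.98
x̄ = 7167866.06 / 45458.23 = 157.68 mm
ȳ = 3830698.98 / 45458.23 = 84.27 mm

x̄ = 157.68 mm, ȳ = 84.27 mm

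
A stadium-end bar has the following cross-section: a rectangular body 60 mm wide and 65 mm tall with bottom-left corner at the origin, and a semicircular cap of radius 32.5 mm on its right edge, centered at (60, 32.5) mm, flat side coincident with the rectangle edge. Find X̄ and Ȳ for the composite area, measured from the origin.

X̄ = 43.07 mm, Ȳ = 32.50 mm

rectangular body: A = 60 × 65 = 3900.00, centroid at (30.00, 32.50).
semicircular end: A = ½π·32.5² = 1659.15, centroid at (73.79, 32.50).
ΣA = 5559.15 mm², ΣAX̄ = 239434.63 mm³, ΣAȲ = 180672.49 mm³.
X̄ = 239434.63/5559.15 = 43.07 mm; Ȳ = 180672.49/5559.15 = 32.50 mm.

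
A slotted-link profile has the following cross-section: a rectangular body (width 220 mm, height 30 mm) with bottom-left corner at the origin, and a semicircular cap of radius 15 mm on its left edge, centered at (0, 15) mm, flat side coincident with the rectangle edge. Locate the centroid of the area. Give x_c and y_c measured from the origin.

rectangular body: A = 220 × 30 = 6600.00, centroid at (110.00, 15.00).
semicircular end: A = ½π·15² = 353.43, centroid at (-6.37, 15.00).
ΣA = 6953.43 mm²
ΣAx_c = (6600.00)(110.00) + (353.43)(-6.37) = 723750.00 mm³
ΣAy_c = (6600.00)(15.00) + (353.43)(15.00) = 104301.44 mm³
x_c = 723750.00 / 6953.43 = 104.09 mm
y_c = 104301.44 / 6953.43 = 15.00 mm

x_c = 104.09 mm, y_c = 15.00 mm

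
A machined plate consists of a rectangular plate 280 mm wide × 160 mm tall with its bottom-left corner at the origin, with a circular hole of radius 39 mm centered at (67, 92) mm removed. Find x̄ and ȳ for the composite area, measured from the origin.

x̄ = 148.72 mm, ȳ = 78.57 mm

Part | A | x̄ᵢ | ȳᵢ | A·x̄ᵢ | A·ȳᵢ
plate | 44800.00 | 140.00 | 80.00 | 6272000.00 | 3584000.00
hole | -4778.36 | 67.00 | 92.00 | -320150.28 | -439609.34
Σ | 40021.64 |  |  | 5951849.72 | 3144390.66
x̄ = 5951849.72 / 40021.64 = 148.72 mm
ȳ = 3144390.66 / 40021.64 = 78.57 mm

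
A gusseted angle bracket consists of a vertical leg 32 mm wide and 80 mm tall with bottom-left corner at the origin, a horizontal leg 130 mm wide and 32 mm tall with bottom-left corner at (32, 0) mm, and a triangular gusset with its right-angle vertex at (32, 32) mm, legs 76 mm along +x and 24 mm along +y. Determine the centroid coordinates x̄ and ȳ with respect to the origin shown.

x̄ = 65.09 mm, ȳ = 26.92 mm

vertical leg: A = 32 × 80 = 2560.00, centroid at (16.00, 40.00).
horizontal leg: A = 130 × 32 = 4160.00, centroid at (97.00, 16.00).
gusset: A = ½·76·24 = 912.00, centroid at (57.33, 40.00).
ΣA = 7632.00 mm², ΣAx̄ = 496768.00 mm³, ΣAȳ = 205440.00 mm³.
x̄ = 496768.00/7632.00 = 65.09 mm; ȳ = 205440.00/7632.00 = 26.92 mm.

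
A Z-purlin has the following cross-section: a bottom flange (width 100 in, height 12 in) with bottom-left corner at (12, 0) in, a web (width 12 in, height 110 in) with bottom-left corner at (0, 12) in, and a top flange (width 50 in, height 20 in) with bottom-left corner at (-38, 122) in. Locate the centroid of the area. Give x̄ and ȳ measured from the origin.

x̄ = 19.69 in, ȳ = 64.67 in

Part | A | x̄ᵢ | ȳᵢ | A·x̄ᵢ | A·ȳᵢ
bottom flange | 1200.00 | 62.00 | 6.00 | 74400.00 | 7200.00
web | 1320.00 | 6.00 | 67.00 | 7920.00 | 88440.00
top flange | 1000.00 | -13.00 | 132.00 | -13000.00 | 132000.00
Σ | 3520.00 |  |  | 69320.00 | 227640.00
x̄ = 69320.00 / 3520.00 = 19.69 in
ȳ = 227640.00 / 3520.00 = 64.67 in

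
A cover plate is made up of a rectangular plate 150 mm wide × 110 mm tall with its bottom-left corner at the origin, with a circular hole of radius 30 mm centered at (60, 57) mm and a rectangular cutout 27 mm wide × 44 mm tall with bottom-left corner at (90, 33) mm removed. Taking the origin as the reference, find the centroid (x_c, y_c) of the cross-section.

x_c = 75.69 mm, y_c = 54.55 mm

Part | A | x̄ᵢ | ȳᵢ | A·x̄ᵢ | A·ȳᵢ
plate | 16500.00 | 75.00 | 55.00 | 1237500.00 | 907500.00
hole 1 | -2827.43 | 60.00 | 57.00 | -169646.00 | -161163.70
hole 2 | -1188.00 | 103.50 | 55.00 | -122958.00 | -65340.00
Σ | 12484.57 |  |  | 944896.00 | 680996.30
x_c = 944896.00 / 12484.57 = 75.69 mm
y_c = 680996.30 / 12484.57 = 54.55 mm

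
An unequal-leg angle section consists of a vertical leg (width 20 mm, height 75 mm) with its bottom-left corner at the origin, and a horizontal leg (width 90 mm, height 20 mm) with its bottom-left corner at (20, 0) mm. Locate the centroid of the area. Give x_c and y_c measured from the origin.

x_c = 40.00 mm, y_c = 22.50 mm

vertical leg: A = 20 × 75 = 1500.00, centroid at (10.00, 37.50).
horizontal leg: A = 90 × 20 = 1800.00, centroid at (65.00, 10.00).
ΣA = 3300.00 mm², ΣAx_c = 132000.00 mm³, ΣAy_c = 74250.00 mm³.
x_c = 132000.00/3300.00 = 40.00 mm; y_c = 74250.00/3300.00 = 22.50 mm.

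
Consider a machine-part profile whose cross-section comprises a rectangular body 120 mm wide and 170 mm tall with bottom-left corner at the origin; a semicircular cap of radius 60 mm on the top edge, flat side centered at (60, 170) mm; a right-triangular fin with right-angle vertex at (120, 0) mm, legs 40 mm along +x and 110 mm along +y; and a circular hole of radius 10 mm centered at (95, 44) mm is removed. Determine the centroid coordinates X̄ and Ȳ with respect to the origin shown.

rectangular body: A = 120 × 170 = 20400.00, centroid at (60.00, 85.00).
semicircular top: A = ½π·60² = 5654.87, centroid at (60.00, 195.46).
triangular fin: A = ½·40·110 = 2200.00, centroid at (133.33, 36.67).
hole: A = −π·10² = -314.16, centroid at (95.00, 44.00).
ΣA = 27940.71 mm², ΣAX̄ = 1826780.21 mm³, ΣAȲ = 2906171.01 mm³.
X̄ = 1826780.21/27940.71 = 65.38 mm; Ȳ = 2906171.01/27940.71 = 104.01 mm.

X̄ = 65.38 mm, Ȳ = 104.01 mm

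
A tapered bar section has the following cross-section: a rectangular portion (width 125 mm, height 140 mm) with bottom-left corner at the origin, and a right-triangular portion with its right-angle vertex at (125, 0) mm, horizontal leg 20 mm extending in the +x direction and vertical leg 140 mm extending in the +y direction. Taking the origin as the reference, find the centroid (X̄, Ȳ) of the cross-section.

Part | A | x̄ᵢ | ȳᵢ | A·x̄ᵢ | A·ȳᵢ
rectangular portion | 17500.00 | 62.50 | 70.00 | 1093750.00 | 1225000.00
triangular portion | 1400.00 | 131.67 | 46.67 | 184333.33 | 65333.33
Σ | 18900.00 |  |  | 1278083.33 | 1290333.33
X̄ = 1278083.33 / 18900.00 = 67.62 mm
Ȳ = 1290333.33 / 18900.00 = 68.27 mm

X̄ = 67.62 mm, Ȳ = 68.27 mm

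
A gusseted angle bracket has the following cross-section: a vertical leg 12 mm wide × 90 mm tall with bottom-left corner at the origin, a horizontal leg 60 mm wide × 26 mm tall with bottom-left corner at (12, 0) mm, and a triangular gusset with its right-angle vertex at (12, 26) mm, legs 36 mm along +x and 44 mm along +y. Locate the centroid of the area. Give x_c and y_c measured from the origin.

Part | A | x̄ᵢ | ȳᵢ | A·x̄ᵢ | A·ȳᵢ
vertical leg | 1080.00 | 6.00 | 45.00 | 6480.00 | 48600.00
horizontal leg | 1560.00 | 42.00 | 13.00 | 65520.00 | 20280.00
gusset | 792.00 | 24.00 | 40.67 | 19008.00 | 32208.00
Σ | 3432.00 |  |  | 91008.00 | 101088.00
x_c = 91008.00 / 3432.00 = 26.52 mm
y_c = 101088.00 / 3432.00 = 29.45 mm

x_c = 26.52 mm, y_c = 29.45 mm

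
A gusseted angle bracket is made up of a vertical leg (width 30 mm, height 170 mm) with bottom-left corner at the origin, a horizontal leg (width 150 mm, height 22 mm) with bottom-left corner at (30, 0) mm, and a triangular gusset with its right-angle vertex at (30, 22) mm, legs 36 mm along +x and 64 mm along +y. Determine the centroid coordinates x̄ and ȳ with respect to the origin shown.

vertical leg: A = 30 × 170 = 5100.00, centroid at (15.00, 85.00).
horizontal leg: A = 150 × 22 = 3300.00, centroid at (105.00, 11.00).
gusset: A = ½·36·64 = 1152.00, centroid at (42.00, 43.33).
ΣA = 9552.00 mm²
ΣAx̄ = (5100.00)(15.00) + (3300.00)(105.00) + (1152.00)(42.00) = 471384.00 mm³
ΣAȳ = (5100.00)(85.00) + (3300.00)(11.00) + (1152.00)(43.33) = 519720.00 mm³
x̄ = 471384.00 / 9552.00 = 49.35 mm
ȳ = 519720.00 / 9552.00 = 54.41 mm

x̄ = 49.35 mm, ȳ = 54.41 mm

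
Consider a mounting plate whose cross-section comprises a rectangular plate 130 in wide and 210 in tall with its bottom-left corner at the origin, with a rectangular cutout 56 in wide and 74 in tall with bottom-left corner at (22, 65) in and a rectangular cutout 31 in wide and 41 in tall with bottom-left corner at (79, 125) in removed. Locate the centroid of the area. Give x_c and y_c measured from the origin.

plate: A = 130 × 210 = 27300.00, centroid at (65.00, 105.00).
hole 1: A = −(56 × 74) = -4144.00, centroid at (50.00, 102.00).
hole 2: A = −(31 × 41) = -1271.00, centroid at (94.50, 145.50).
ΣA = 21885.00 in², ΣAx_c = 1447190.50 in³, ΣAy_c = 2258881.50 in³.
x_c = 1447190.50/21885.00 = 66.13 in; y_c = 2258881.50/21885.00 = 103.22 in.

x_c = 66.13 in, y_c = 103.22 in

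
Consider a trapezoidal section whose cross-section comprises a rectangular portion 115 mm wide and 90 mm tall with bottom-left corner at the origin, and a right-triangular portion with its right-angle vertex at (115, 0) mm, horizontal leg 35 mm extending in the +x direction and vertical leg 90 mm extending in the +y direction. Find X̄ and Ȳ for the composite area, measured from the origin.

X̄ = 66.64 mm, Ȳ = 43.02 mm

rectangular portion: A = 115 × 90 = 10350.00, centroid at (57.50, 45.00).
triangular portion: A = ½·35·90 = 1575.00, centroid at (126.67, 30.00).
ΣA = 11925.00 mm²
ΣAX̄ = (10350.00)(57.50) + (1575.00)(126.67) = 794625.00 mm³
ΣAȲ = (10350.00)(45.00) + (1575.00)(30.00) = 513000.00 mm³
X̄ = 794625.00 / 11925.00 = 66.64 mm
Ȳ = 513000.00 / 11925.00 = 43.02 mm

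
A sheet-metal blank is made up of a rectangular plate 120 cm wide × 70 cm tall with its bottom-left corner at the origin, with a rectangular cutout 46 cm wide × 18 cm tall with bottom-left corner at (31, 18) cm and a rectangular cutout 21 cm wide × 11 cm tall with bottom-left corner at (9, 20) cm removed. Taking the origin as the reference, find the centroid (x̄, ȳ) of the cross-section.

plate: A = 120 × 70 = 8400.00, centroid at (60.00, 35.00).
hole 1: A = −(46 × 18) = -828.00, centroid at (54.00, 27.00).
hole 2: A = −(21 × 11) = -231.00, centroid at (19.50, 25.50).
ΣA = 7341.00 cm², ΣAx̄ = 454783.50 cm³, ΣAȳ = 265753.50 cm³.
x̄ = 454783.50/7341.00 = 61.95 cm; ȳ = 265753.50/7341.00 = 36.20 cm.

x̄ = 61.95 cm, ȳ = 36.20 cm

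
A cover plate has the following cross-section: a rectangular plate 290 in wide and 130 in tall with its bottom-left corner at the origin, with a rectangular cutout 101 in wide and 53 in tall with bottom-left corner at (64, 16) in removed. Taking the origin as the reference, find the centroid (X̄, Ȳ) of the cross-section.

plate: A = 290 × 130 = 37700.00, centroid at (145.00, 65.00).
hole: A = −(101 × 53) = -5353.00, centroid at (114.50, 42.50).
ΣA = 32347.00 in²
ΣAX̄ = (37700.00)(145.00) + (-5353.00)(114.50) = 4853581.50 in³
ΣAȲ = (37700.00)(65.00) + (-5353.00)(42.50) = 2222997.50 in³
X̄ = 4853581.50 / 32347.00 = 150.05 in
Ȳ = 2222997.50 / 32347.00 = 68.72 in

X̄ = 150.05 in, Ȳ = 68.72 in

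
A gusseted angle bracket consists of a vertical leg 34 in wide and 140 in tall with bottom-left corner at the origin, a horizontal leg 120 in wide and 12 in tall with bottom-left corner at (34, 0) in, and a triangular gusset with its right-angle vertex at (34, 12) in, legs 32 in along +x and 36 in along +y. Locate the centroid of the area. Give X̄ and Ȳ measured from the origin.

vertical leg: A = 34 × 140 = 4760.00, centroid at (17.00, 70.00).
horizontal leg: A = 120 × 12 = 1440.00, centroid at (94.00, 6.00).
gusset: A = ½·32·36 = 576.00, centroid at (44.67, 24.00).
ΣA = 6776.00 in², ΣAX̄ = 242008.00 in³, ΣAȲ = 355664.00 in³.
X̄ = 242008.00/6776.00 = 35.72 in; Ȳ = 355664.00/6776.00 = 52.49 in.

X̄ = 35.72 in, Ȳ = 52.49 in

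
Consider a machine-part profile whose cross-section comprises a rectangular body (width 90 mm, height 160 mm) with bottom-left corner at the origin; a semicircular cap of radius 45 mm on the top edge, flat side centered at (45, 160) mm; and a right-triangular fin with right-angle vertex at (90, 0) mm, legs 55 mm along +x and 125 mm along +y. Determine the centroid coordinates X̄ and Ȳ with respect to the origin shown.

Part | A | x̄ᵢ | ȳᵢ | A·x̄ᵢ | A·ȳᵢ
rectangular body | 14400.00 | 45.00 | 80.00 | 648000.00 | 1152000.00
semicircular top | 3180.86 | 45.00 | 179.10 | 143138.82 | 569688.01
triangular fin | 3437.50 | 108.33 | 41.67 | 372395.83 | 143229.17
Σ | 21018.36 |  |  | 1163534.65 | 1864917.18
X̄ = 1163534.65 / 21018.36 = 55.36 mm
Ȳ = 1864917.18 / 21018.36 = 88.73 mm

X̄ = 55.36 mm, Ȳ = 88.73 mm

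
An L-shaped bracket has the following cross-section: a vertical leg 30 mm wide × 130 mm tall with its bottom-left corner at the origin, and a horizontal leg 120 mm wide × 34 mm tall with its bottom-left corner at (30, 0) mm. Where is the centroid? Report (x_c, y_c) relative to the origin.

x_c = 53.35 mm, y_c = 40.46 mm

Part | A | x̄ᵢ | ȳᵢ | A·x̄ᵢ | A·ȳᵢ
vertical leg | 3900.00 | 15.00 | 65.00 | 58500.00 | 253500.00
horizontal leg | 4080.00 | 90.00 | 17.00 | 367200.00 | 69360.00
Σ | 7980.00 |  |  | 425700.00 | 322860.00
x_c = 425700.00 / 7980.00 = 53.35 mm
y_c = 322860.00 / 7980.00 = 40.46 mm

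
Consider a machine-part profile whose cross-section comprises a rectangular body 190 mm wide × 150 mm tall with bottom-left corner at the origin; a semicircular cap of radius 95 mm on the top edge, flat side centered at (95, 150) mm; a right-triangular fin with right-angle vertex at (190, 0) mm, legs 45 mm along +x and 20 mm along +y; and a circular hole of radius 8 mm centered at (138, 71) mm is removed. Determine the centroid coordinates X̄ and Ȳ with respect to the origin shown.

rectangular body: A = 190 × 150 = 28500.00, centroid at (95.00, 75.00).
semicircular top: A = ½π·95² = 14176.44, centroid at (95.00, 190.32).
triangular fin: A = ½·45·20 = 450.00, centroid at (205.00, 6.67).
hole: A = −π·8² = -201.06, centroid at (138.00, 71.00).
ΣA = 42925.37 mm²
ΣAX̄ = (28500.00)(95.00) + (14176.44)(95.00) + (450.00)(205.00) + (-201.06)(138.00) = 4118764.95 mm³
ΣAȲ = (28500.00)(75.00) + (14176.44)(190.32) + (450.00)(6.67) + (-201.06)(71.00) = 4824273.46 mm³
X̄ = 4118764.95 / 42925.37 = 95.95 mm
Ȳ = 4824273.46 / 42925.37 = 112.39 mm

X̄ = 95.95 mm, Ȳ = 112.39 mm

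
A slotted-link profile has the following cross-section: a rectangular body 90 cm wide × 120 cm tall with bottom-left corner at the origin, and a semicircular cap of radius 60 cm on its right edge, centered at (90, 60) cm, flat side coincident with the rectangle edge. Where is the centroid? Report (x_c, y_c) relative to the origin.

rectangular body: A = 90 × 120 = 10800.00, centroid at (45.00, 60.00).
semicircular end: A = ½π·60² = 5654.87, centroid at (115.46, 60.00).
ΣA = 16454.87 cm²
ΣAx_c = (10800.00)(45.00) + (5654.87)(115.46) = 1138938.01 cm³
ΣAy_c = (10800.00)(60.00) + (5654.87)(60.00) = 987292.01 cm³
x_c = 1138938.01 / 16454.87 = 69.22 cm
y_c = 987292.01 / 16454.87 = 60.00 cm

x_c = 69.22 cm, y_c = 60.00 cm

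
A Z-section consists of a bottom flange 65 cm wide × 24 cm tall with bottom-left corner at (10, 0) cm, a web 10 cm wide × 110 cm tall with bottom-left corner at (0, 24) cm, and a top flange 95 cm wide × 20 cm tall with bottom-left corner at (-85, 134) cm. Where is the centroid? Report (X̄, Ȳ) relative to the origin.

bottom flange: A = 65 × 24 = 1560.00, centroid at (42.50, 12.00).
web: A = 10 × 110 = 1100.00, centroid at (5.00, 79.00).
top flange: A = 95 × 20 = 1900.00, centroid at (-37.50, 144.00).
ΣA = 4560.00 cm²
ΣAX̄ = (1560.00)(42.50) + (1100.00)(5.00) + (1900.00)(-37.50) = 550.00 cm³
ΣAȲ = (1560.00)(12.00) + (1100.00)(79.00) + (1900.00)(144.00) = 379220.00 cm³
X̄ = 550.00 / 4560.00 = 0.12 cm
Ȳ = 379220.00 / 4560.00 = 83.16 cm

X̄ = 0.12 cm, Ȳ = 83.16 cm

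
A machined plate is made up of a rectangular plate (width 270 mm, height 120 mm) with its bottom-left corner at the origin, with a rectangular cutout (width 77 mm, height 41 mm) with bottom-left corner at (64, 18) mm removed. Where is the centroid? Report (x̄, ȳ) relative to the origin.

plate: A = 270 × 120 = 32400.00, centroid at (135.00, 60.00).
hole: A = −(77 × 41) = -3157.00, centroid at (102.50, 38.50).
ΣA = 29243.00 mm², ΣAx̄ = 4050407.50 mm³, ΣAȳ = 1822455.50 mm³.
x̄ = 4050407.50/29243.00 = 138.51 mm; ȳ = 1822455.50/29243.00 = 62.32 mm.

x̄ = 138.51 mm, ȳ = 62.32 mm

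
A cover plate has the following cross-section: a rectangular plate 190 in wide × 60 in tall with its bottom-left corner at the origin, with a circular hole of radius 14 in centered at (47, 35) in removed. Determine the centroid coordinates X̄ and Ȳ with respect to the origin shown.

plate: A = 190 × 60 = 11400.00, centroid at (95.00, 30.00).
hole: A = −π·14² = -615.75, centroid at (47.00, 35.00).
ΣA = 10784.25 in²
ΣAX̄ = (11400.00)(95.00) + (-615.75)(47.00) = 1054059.65 in³
ΣAȲ = (11400.00)(30.00) + (-615.75)(35.00) = 320448.67 in³
X̄ = 1054059.65 / 10784.25 = 97.74 in
Ȳ = 320448.67 / 10784.25 = 29.71 in

X̄ = 97.74 in, Ȳ = 29.71 in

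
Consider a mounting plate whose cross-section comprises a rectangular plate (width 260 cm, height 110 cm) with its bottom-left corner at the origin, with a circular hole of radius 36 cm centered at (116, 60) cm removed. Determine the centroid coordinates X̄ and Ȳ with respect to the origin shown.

X̄ = 132.32 cm, Ȳ = 54.17 cm

plate: A = 260 × 110 = 28600.00, centroid at (130.00, 55.00).
hole: A = −π·36² = -4071.50, centroid at (116.00, 60.00).
ΣA = 24528.50 cm²
ΣAX̄ = (28600.00)(130.00) + (-4071.50)(116.00) = 3245705.53 cm³
ΣAȲ = (28600.00)(55.00) + (-4071.50)(60.00) = 1328709.76 cm³
X̄ = 3245705.53 / 24528.50 = 132.32 cm
Ȳ = 1328709.76 / 24528.50 = 54.17 cm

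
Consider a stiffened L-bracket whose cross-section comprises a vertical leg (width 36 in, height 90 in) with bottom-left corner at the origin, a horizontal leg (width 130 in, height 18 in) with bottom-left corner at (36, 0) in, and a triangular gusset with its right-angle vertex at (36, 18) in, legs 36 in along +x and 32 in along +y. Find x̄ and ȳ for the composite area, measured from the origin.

vertical leg: A = 36 × 90 = 3240.00, centroid at (18.00, 45.00).
horizontal leg: A = 130 × 18 = 2340.00, centroid at (101.00, 9.00).
gusset: A = ½·36·32 = 576.00, centroid at (48.00, 28.67).
ΣA = 6156.00 in²
ΣAx̄ = (3240.00)(18.00) + (2340.00)(101.00) + (576.00)(48.00) = 322308.00 in³
ΣAȳ = (3240.00)(45.00) + (2340.00)(9.00) + (576.00)(28.67) = 183372.00 in³
x̄ = 322308.00 / 6156.00 = 52.36 in
ȳ = 183372.00 / 6156.00 = 29.79 in

x̄ = 52.36 in, ȳ = 29.79 in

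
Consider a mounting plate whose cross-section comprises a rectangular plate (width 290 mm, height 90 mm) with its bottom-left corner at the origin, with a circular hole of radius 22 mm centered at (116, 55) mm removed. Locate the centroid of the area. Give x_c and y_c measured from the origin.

plate: A = 290 × 90 = 26100.00, centroid at (145.00, 45.00).
hole: A = −π·22² = -1520.53, centroid at (116.00, 55.00).
ΣA = 24579.47 mm²
ΣAx_c = (26100.00)(145.00) + (-1520.53)(116.00) = 3608118.42 mm³
ΣAy_c = (26100.00)(45.00) + (-1520.53)(55.00) = 1090870.80 mm³
x_c = 3608118.42 / 24579.47 = 146.79 mm
y_c = 1090870.80 / 24579.47 = 44.38 mm

x_c = 146.79 mm, y_c = 44.38 mm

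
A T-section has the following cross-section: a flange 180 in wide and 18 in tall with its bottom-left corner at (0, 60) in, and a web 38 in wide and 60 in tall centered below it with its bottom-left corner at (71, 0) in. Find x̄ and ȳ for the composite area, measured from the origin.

x̄ = 90.00 in, ȳ = 52.89 in

Part | A | x̄ᵢ | ȳᵢ | A·x̄ᵢ | A·ȳᵢ
web | 2280.00 | 90.00 | 30.00 | 205200.00 | 68400.00
flange | 3240.00 | 90.00 | 69.00 | 291600.00 | 223560.00
Σ | 5520.00 |  |  | 496800.00 | 291960.00
x̄ = 496800.00 / 5520.00 = 90.00 in
ȳ = 291960.00 / 5520.00 = 52.89 in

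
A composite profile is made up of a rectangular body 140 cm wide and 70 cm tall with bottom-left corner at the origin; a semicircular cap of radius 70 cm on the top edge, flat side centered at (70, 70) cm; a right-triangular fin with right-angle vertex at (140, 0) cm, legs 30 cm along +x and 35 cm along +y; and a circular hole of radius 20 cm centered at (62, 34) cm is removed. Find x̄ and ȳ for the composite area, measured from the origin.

x̄ = 73.10 cm, ȳ = 64.05 cm

Part | A | x̄ᵢ | ȳᵢ | A·x̄ᵢ | A·ȳᵢ
rectangular body | 9800.00 | 70.00 | 35.00 | 686000.00 | 343000.00
semicircular top | 7696.90 | 70.00 | 99.71 | 538783.14 | 767449.81
triangular fin | 525.00 | 150.00 | 11.67 | 78750.00 | 6125.00
hole | -1256.64 | 62.00 | 34.00 | -77911.50 | -42725.66
Σ | 16765.26 |  |  | 1225621.64 | 1073849.15
x̄ = 1225621.64 / 16765.26 = 73.10 cm
ȳ = 1073849.15 / 16765.26 = 64.05 cm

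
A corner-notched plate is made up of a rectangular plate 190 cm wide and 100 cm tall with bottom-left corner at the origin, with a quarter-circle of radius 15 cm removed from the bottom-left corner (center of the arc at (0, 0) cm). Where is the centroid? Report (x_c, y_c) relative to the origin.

x_c = 95.83 cm, y_c = 50.41 cm

plate: A = 190 × 100 = 19000.00, centroid at (95.00, 50.00).
removed quarter-circle: A = −¼π·15² = -176.71, centroid at (6.37, 6.37).
ΣA = 18823.29 cm²
ΣAx_c = (19000.00)(95.00) + (-176.71)(6.37) = 1803875.00 cm³
ΣAy_c = (19000.00)(50.00) + (-176.71)(6.37) = 948875.00 cm³
x_c = 1803875.00 / 18823.29 = 95.83 cm
y_c = 948875.00 / 18823.29 = 50.41 cm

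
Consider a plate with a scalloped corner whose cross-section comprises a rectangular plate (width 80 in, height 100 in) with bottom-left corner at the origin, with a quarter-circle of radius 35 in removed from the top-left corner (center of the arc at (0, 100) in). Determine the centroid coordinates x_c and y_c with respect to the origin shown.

x_c = 43.44 in, y_c = 45.20 in

Part | A | x̄ᵢ | ȳᵢ | A·x̄ᵢ | A·ȳᵢ
plate | 8000.00 | 40.00 | 50.00 | 320000.00 | 400000.00
removed quarter-circle | -962.11 | 14.85 | 85.15 | -14291.67 | -81919.61
Σ | 7037.89 |  |  | 305708.33 | 318080.39
x_c = 305708.33 / 7037.89 = 43.44 in
y_c = 318080.39 / 7037.89 = 45.20 in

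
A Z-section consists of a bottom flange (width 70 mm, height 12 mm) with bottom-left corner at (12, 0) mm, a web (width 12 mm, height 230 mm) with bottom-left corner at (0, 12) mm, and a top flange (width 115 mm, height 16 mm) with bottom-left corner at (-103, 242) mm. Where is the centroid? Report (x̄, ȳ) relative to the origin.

x̄ = -5.09 mm, ȳ = 149.92 mm

Part | A | x̄ᵢ | ȳᵢ | A·x̄ᵢ | A·ȳᵢ
bottom flange | 840.00 | 47.00 | 6.00 | 39480.00 | 5040.00
web | 2760.00 | 6.00 | 127.00 | 16560.00 | 350520.00
top flange | 1840.00 | -45.50 | 250.00 | -83720.00 | 460000.00
Σ | 5440.00 |  |  | -27680.00 | 815560.00
x̄ = -27680.00 / 5440.00 = -5.09 mm
ȳ = 815560.00 / 5440.00 = 149.92 mm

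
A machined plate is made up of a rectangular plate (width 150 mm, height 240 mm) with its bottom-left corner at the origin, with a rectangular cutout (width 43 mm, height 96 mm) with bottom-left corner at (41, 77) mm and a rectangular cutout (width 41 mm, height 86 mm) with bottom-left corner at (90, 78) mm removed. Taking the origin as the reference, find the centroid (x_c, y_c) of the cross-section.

x_c = 72.40 mm, y_c = 119.15 mm

plate: A = 150 × 240 = 36000.00, centroid at (75.00, 120.00).
hole 1: A = −(43 × 96) = -4128.00, centroid at (62.50, 125.00).
hole 2: A = −(41 × 86) = -3526.00, centroid at (110.50, 121.00).
ΣA = 28346.00 mm², ΣAx_c = 2052377.00 mm³, ΣAy_c = 3377354.00 mm³.
x_c = 2052377.00/28346.00 = 72.40 mm; y_c = 3377354.00/28346.00 = 119.15 mm.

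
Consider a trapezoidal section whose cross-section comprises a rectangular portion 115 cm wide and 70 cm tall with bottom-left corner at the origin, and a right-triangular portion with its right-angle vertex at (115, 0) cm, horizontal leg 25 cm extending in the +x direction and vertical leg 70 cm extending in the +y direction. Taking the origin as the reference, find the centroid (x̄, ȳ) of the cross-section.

x̄ = 63.95 cm, ȳ = 33.86 cm

rectangular portion: A = 115 × 70 = 8050.00, centroid at (57.50, 35.00).
triangular portion: A = ½·25·70 = 875.00, centroid at (123.33, 23.33).
ΣA = 8925.00 cm², ΣAx̄ = 570791.67 cm³, ΣAȳ = 302166.67 cm³.
x̄ = 570791.67/8925.00 = 63.95 cm; ȳ = 302166.67/8925.00 = 33.86 cm.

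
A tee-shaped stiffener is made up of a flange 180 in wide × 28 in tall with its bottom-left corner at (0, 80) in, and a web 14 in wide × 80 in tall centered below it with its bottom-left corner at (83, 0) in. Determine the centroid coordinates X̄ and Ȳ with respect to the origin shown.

web: A = 14 × 80 = 1120.00, centroid at (90.00, 40.00).
flange: A = 180 × 28 = 5040.00, centroid at (90.00, 94.00).
ΣA = 6160.00 in², ΣAX̄ = 554400.00 in³, ΣAȲ = 518560.00 in³.
X̄ = 554400.00/6160.00 = 90.00 in; Ȳ = 518560.00/6160.00 = 84.18 in.

X̄ = 90.00 in, Ȳ = 84.18 in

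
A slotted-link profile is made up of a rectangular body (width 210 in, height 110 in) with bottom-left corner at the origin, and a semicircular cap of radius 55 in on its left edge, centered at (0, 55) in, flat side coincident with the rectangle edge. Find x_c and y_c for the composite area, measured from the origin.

rectangular body: A = 210 × 110 = 23100.00, centroid at (105.00, 55.00).
semicircular end: A = ½π·55² = 4751.66, centroid at (-23.34, 55.00).
ΣA = 27851.66 in²
ΣAx_c = (23100.00)(105.00) + (4751.66)(-23.34) = 2314583.33 in³
ΣAy_c = (23100.00)(55.00) + (4751.66)(55.00) = 1531841.24 in³
x_c = 2314583.33 / 27851.66 = 83.10 in
y_c = 1531841.24 / 27851.66 = 55.00 in

x_c = 83.10 in, y_c = 55.00 in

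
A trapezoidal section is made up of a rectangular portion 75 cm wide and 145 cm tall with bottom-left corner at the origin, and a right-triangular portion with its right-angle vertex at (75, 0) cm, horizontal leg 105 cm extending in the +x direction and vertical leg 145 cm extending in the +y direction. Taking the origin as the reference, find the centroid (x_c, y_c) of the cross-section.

x_c = 67.35 cm, y_c = 62.55 cm

rectangular portion: A = 75 × 145 = 10875.00, centroid at (37.50, 72.50).
triangular portion: A = ½·105·145 = 7612.50, centroid at (110.00, 48.33).
ΣA = 18487.50 cm², ΣAx_c = 1245187.50 cm³, ΣAy_c = 1156375.00 cm³.
x_c = 1245187.50/18487.50 = 67.35 cm; y_c = 1156375.00/18487.50 = 62.55 cm.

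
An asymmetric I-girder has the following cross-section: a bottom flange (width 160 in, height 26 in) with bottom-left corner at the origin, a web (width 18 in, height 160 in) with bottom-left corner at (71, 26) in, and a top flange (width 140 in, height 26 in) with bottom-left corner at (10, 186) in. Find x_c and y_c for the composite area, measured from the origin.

bottom flange: A = 160 × 26 = 4160.00, centroid at (80.00, 13.00).
web: A = 18 × 160 = 2880.00, centroid at (80.00, 106.00).
top flange: A = 140 × 26 = 3640.00, centroid at (80.00, 199.00).
ΣA = 10680.00 in²
ΣAx_c = (4160.00)(80.00) + (2880.00)(80.00) + (3640.00)(80.00) = 854400.00 in³
ΣAy_c = (4160.00)(13.00) + (2880.00)(106.00) + (3640.00)(199.00) = 1083720.00 in³
x_c = 854400.00 / 10680.00 = 80.00 in
y_c = 1083720.00 / 10680.00 = 101.47 in

x_c = 80.00 in, y_c = 101.47 in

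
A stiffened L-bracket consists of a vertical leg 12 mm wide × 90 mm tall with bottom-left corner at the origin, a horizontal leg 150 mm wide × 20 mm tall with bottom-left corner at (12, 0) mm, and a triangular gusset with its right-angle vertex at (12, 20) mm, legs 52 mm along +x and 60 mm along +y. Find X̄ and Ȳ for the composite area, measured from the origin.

X̄ = 55.54 mm, Ȳ = 25.00 mm

Part | A | x̄ᵢ | ȳᵢ | A·x̄ᵢ | A·ȳᵢ
vertical leg | 1080.00 | 6.00 | 45.00 | 6480.00 | 48600.00
horizontal leg | 3000.00 | 87.00 | 10.00 | 261000.00 | 30000.00
gusset | 1560.00 | 29.33 | 40.00 | 45760.00 | 62400.00
Σ | 5640.00 |  |  | 313240.00 | 141000.00
X̄ = 313240.00 / 5640.00 = 55.54 mm
Ȳ = 141000.00 / 5640.00 = 25.00 mm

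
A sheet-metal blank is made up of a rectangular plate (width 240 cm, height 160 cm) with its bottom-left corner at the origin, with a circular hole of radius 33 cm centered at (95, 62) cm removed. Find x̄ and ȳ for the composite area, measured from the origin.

plate: A = 240 × 160 = 38400.00, centroid at (120.00, 80.00).
hole: A = −π·33² = -3421.19, centroid at (95.00, 62.00).
ΣA = 34978.81 cm²
ΣAx̄ = (38400.00)(120.00) + (-3421.19)(95.00) = 4282986.53 cm³
ΣAȳ = (38400.00)(80.00) + (-3421.19)(62.00) = 2859885.95 cm³
x̄ = 4282986.53 / 34978.81 = 122.45 cm
ȳ = 2859885.95 / 34978.81 = 81.76 cm

x̄ = 122.45 cm, ȳ = 81.76 cm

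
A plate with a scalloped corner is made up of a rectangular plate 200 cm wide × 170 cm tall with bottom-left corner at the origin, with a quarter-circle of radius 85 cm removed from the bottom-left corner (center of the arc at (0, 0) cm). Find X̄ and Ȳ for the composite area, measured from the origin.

Part | A | x̄ᵢ | ȳᵢ | A·x̄ᵢ | A·ȳᵢ
plate | 34000.00 | 100.00 | 85.00 | 3400000.00 | 2890000.00
removed quarter-circle | -5674.50 | 36.08 | 36.08 | -204708.33 | -204708.33
Σ | 28325.50 |  |  | 3195291.67 | 2685291.67
X̄ = 3195291.67 / 28325.50 = 112.81 cm
Ȳ = 2685291.67 / 28325.50 = 94.80 cm

X̄ = 112.81 cm, Ȳ = 94.80 cm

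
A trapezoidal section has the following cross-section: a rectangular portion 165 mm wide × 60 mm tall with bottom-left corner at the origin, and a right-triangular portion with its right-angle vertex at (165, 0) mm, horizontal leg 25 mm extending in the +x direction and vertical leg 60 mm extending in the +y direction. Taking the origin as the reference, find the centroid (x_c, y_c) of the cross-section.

Part | A | x̄ᵢ | ȳᵢ | A·x̄ᵢ | A·ȳᵢ
rectangular portion | 9900.00 | 82.50 | 30.00 | 816750.00 | 297000.00
triangular portion | 750.00 | 173.33 | 20.00 | 130000.00 | 15000.00
Σ | 10650.00 |  |  | 946750.00 | 312000.00
x_c = 946750.00 / 10650.00 = 88.90 mm
y_c = 312000.00 / 10650.00 = 29.30 mm

x_c = 88.90 mm, y_c = 29.30 mm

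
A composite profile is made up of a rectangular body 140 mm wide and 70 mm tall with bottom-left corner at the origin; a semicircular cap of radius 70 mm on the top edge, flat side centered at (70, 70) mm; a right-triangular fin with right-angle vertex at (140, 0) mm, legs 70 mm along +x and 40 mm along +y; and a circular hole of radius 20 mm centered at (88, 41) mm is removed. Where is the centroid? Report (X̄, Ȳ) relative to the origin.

X̄ = 76.13 mm, Ȳ = 61.09 mm

rectangular body: A = 140 × 70 = 9800.00, centroid at (70.00, 35.00).
semicircular top: A = ½π·70² = 7696.90, centroid at (70.00, 99.71).
triangular fin: A = ½·70·40 = 1400.00, centroid at (163.33, 13.33).
hole: A = −π·20² = -1256.64, centroid at (88.00, 41.00).
ΣA = 17640.26 mm², ΣAX̄ = 1342865.75 mm³, ΣAȲ = 1077594.35 mm³.
X̄ = 1342865.75/17640.26 = 76.13 mm; Ȳ = 1077594.35/17640.26 = 61.09 mm.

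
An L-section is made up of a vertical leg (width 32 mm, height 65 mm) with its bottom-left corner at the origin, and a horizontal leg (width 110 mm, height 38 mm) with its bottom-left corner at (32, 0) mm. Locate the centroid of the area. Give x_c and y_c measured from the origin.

Part | A | x̄ᵢ | ȳᵢ | A·x̄ᵢ | A·ȳᵢ
vertical leg | 2080.00 | 16.00 | 32.50 | 33280.00 | 67600.00
horizontal leg | 4180.00 | 87.00 | 19.00 | 363660.00 | 79420.00
Σ | 6260.00 |  |  | 396940.00 | 147020.00
x_c = 396940.00 / 6260.00 = 63.41 mm
y_c = 147020.00 / 6260.00 = 23.49 mm

x_c = 63.41 mm, y_c = 23.49 mm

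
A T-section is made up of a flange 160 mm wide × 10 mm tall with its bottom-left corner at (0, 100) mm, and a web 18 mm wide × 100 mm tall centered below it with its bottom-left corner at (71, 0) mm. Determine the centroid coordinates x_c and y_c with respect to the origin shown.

web: A = 18 × 100 = 1800.00, centroid at (80.00, 50.00).
flange: A = 160 × 10 = 1600.00, centroid at (80.00, 105.00).
ΣA = 3400.00 mm², ΣAx_c = 272000.00 mm³, ΣAy_c = 258000.00 mm³.
x_c = 272000.00/3400.00 = 80.00 mm; y_c = 258000.00/3400.00 = 75.88 mm.

x_c = 80.00 mm, y_c = 75.88 mm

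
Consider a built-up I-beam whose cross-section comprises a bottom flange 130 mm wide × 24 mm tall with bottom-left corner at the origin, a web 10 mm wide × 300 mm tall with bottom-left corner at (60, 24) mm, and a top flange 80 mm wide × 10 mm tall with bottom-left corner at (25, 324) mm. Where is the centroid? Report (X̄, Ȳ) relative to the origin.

Part | A | x̄ᵢ | ȳᵢ | A·x̄ᵢ | A·ȳᵢ
bottom flange | 3120.00 | 65.00 | 12.00 | 202800.00 | 37440.00
web | 3000.00 | 65.00 | 174.00 | 195000.00 | 522000.00
top flange | 800.00 | 65.00 | 329.00 | 52000.00 | 263200.00
Σ | 6920.00 |  |  | 449800.00 | 822640.00
X̄ = 449800.00 / 6920.00 = 65.00 mm
Ȳ = 822640.00 / 6920.00 = 118.88 mm

X̄ = 65.00 mm, Ȳ = 118.88 mm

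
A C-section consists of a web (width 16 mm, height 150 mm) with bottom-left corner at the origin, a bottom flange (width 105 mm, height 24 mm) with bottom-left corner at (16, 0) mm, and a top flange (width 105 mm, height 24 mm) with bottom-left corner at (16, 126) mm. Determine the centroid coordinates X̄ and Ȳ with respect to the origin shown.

web: A = 16 × 150 = 2400.00, centroid at (8.00, 75.00).
bottom flange: A = 105 × 24 = 2520.00, centroid at (68.50, 12.00).
top flange: A = 105 × 24 = 2520.00, centroid at (68.50, 138.00).
ΣA = 7440.00 mm², ΣAX̄ = 364440.00 mm³, ΣAȲ = 558000.00 mm³.
X̄ = 364440.00/7440.00 = 48.98 mm; Ȳ = 558000.00/7440.00 = 75.00 mm.

X̄ = 48.98 mm, Ȳ = 75.00 mm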